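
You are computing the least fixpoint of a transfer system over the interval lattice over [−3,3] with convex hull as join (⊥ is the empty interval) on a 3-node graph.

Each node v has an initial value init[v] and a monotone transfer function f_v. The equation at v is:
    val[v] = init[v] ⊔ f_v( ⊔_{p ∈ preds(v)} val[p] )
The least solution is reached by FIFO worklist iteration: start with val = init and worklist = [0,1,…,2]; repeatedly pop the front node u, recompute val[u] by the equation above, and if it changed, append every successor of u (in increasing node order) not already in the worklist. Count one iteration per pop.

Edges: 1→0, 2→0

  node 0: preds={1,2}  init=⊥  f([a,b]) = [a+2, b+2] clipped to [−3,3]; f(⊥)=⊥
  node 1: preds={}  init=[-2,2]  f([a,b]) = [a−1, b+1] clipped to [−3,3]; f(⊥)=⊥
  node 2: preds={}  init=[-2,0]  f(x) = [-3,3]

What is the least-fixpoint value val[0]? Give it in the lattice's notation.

Worklist (4 pops):
  #1 pop 0: in=[-2,2] → [0,3] (was ⊥); enqueue []
  #2 pop 1: in=⊥ → [-2,2] (no change)
  #3 pop 2: in=⊥ → [-3,3] (was [-2,0]); enqueue [0]
  #4 pop 0: in=[-3,3] → [-1,3] (was [0,3]); enqueue []

Fixpoint:
  val[0] = [-1,3]
  val[1] = [-2,2]
  val[2] = [-3,3]

[-1,3]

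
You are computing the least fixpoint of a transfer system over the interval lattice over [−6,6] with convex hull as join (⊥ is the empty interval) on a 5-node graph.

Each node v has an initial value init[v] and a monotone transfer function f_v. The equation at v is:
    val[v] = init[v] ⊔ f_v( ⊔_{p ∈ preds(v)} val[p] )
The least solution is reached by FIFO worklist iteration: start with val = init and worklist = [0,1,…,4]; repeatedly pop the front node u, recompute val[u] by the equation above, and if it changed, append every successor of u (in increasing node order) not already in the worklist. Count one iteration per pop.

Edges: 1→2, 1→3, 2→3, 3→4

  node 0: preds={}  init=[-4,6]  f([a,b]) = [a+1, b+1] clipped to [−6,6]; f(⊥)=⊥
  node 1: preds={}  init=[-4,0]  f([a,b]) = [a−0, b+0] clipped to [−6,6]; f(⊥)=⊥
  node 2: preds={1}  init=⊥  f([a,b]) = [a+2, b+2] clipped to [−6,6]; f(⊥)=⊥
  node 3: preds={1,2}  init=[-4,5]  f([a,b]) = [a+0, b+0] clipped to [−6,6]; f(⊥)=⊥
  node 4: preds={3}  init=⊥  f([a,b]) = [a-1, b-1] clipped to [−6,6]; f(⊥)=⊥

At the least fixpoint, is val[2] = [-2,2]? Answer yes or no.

Iteration log — 5 steps:
  step 1. node 0  ⊔preds=⊥  new=[-4,6]  stable
  step 2. node 1  ⊔preds=⊥  new=[-4,0]  stable
  step 3. node 2  ⊔preds=[-4,0]  new=[-2,2]  old=⊥  +wl: 
  step 4. node 3  ⊔preds=[-4,2]  new=[-4,5]  stable
  step 5. node 4  ⊔preds=[-4,5]  new=[-5,4]  old=⊥  +wl: 

Least fixpoint reached:
  node 0: [-4,6]
  node 1: [-4,0]
  node 2: [-2,2]
  node 3: [-4,5]
  node 4: [-5,4]

yes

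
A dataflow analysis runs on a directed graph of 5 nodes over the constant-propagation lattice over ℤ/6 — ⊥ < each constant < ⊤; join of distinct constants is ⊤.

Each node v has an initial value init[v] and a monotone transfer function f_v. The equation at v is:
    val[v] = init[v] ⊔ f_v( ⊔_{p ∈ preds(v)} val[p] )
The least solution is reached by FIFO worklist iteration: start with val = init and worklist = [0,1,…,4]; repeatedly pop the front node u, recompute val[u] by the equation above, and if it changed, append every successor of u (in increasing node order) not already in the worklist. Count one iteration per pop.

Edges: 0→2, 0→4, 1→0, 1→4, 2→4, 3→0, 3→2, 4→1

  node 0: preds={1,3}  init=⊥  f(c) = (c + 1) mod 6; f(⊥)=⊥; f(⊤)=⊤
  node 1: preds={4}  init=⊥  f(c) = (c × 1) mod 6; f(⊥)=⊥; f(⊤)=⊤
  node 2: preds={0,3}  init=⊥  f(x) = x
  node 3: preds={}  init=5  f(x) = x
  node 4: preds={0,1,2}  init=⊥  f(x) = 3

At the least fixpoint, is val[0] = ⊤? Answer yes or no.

yes

Iteration log — 9 steps:
  step 1. node 0  ⊔preds=5  new=0  old=⊥  +wl: 
  step 2. node 1  ⊔preds=⊥  new=⊥  stable
  step 3. node 2  ⊔preds=⊤  new=⊤  old=⊥  +wl: 
  step 4. node 3  ⊔preds=⊥  new=5  stable
  step 5. node 4  ⊔preds=⊤  new=3  old=⊥  +wl: 1
  step 6. node 1  ⊔preds=3  new=3  old=⊥  +wl: 0,4
  step 7. node 0  ⊔preds=⊤  new=⊤  old=0  +wl: 2
  step 8. node 4  ⊔preds=⊤  new=3  stable
  step 9. node 2  ⊔preds=⊤  new=⊤  stable

Least fixpoint reached:
  node 0: ⊤
  node 1: 3
  node 2: ⊤
  node 3: 5
  node 4: 3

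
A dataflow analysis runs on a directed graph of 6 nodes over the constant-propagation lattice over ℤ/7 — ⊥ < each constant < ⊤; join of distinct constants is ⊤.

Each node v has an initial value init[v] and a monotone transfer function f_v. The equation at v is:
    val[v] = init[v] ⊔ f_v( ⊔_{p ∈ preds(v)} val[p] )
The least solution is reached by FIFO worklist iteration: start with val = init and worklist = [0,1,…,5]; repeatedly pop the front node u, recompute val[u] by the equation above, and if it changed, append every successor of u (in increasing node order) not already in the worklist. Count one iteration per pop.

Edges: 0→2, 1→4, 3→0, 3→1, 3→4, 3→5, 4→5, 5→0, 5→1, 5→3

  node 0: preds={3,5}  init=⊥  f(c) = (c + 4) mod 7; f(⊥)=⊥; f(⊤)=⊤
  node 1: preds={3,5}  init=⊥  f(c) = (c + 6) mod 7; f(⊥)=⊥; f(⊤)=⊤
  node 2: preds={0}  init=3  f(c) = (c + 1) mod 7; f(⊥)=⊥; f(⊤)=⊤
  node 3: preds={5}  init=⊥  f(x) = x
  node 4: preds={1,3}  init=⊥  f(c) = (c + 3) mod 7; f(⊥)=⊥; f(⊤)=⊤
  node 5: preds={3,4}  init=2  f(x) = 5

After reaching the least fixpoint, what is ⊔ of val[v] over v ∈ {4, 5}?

⊤

Worklist (14 pops):
  #1 pop 0: in=2 → 6 (was ⊥); enqueue []
  #2 pop 1: in=2 → 1 (was ⊥); enqueue []
  #3 pop 2: in=6 → ⊤ (was 3); enqueue []
  #4 pop 3: in=2 → 2 (was ⊥); enqueue [0,1]
  #5 pop 4: in=⊤ → ⊤ (was ⊥); enqueue []
  #6 pop 5: in=⊤ → ⊤ (was 2); enqueue [3]
  #7 pop 0: in=⊤ → ⊤ (was 6); enqueue [2]
  #8 pop 1: in=⊤ → ⊤ (was 1); enqueue [4]
  #9 pop 3: in=⊤ → ⊤ (was 2); enqueue [0,1,5]
  #10 pop 2: in=⊤ → ⊤ (no change)
  #11 pop 4: in=⊤ → ⊤ (no change)
  #12 pop 0: in=⊤ → ⊤ (no change)
  #13 pop 1: in=⊤ → ⊤ (no change)
  #14 pop 5: in=⊤ → ⊤ (no change)

Fixpoint:
  val[0] = ⊤
  val[1] = ⊤
  val[2] = ⊤
  val[3] = ⊤
  val[4] = ⊤
  val[5] = ⊤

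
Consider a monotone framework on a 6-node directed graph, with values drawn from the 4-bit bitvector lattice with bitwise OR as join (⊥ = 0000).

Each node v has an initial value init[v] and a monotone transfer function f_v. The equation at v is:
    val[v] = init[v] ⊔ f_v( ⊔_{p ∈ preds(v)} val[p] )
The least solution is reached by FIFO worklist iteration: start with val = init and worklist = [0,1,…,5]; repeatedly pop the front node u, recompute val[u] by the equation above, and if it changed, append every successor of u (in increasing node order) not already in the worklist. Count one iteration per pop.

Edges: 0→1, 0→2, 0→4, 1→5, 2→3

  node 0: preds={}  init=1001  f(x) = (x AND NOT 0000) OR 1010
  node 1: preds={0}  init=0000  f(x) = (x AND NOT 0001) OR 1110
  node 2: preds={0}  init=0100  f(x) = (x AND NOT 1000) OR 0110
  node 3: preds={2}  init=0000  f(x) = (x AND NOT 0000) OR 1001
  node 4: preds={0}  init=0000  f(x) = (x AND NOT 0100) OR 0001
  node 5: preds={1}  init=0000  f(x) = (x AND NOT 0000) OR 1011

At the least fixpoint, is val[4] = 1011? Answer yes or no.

Trace (6 dequeues):
  [1] u=0 | in 0000 | out 1011 | prev 1001 | push {}
  [2] u=1 | in 1011 | out 1110 | prev 0000 | push {}
  [3] u=2 | in 1011 | out 0111 | prev 0100 | push {}
  [4] u=3 | in 0111 | out 1111 | prev 0000 | push {}
  [5] u=4 | in 1011 | out 1011 | prev 0000 | push {}
  [6] u=5 | in 1110 | out 1111 | prev 0000 | push {}

Converged values:
  [0] 1011
  [1] 1110
  [2] 0111
  [3] 1111
  [4] 1011
  [5] 1111

yes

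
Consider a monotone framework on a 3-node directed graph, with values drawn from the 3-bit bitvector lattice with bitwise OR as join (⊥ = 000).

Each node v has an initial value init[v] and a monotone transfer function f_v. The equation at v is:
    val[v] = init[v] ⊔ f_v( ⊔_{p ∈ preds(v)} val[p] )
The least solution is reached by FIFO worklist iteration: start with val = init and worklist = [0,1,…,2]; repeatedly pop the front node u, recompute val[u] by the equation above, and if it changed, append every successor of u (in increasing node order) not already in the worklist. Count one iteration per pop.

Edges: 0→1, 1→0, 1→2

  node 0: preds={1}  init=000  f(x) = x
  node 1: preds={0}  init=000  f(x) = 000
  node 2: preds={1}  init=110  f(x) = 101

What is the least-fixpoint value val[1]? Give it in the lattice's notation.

000

Iteration log — 3 steps:
  step 1. node 0  ⊔preds=000  new=000  stable
  step 2. node 1  ⊔preds=000  new=000  stable
  step 3. node 2  ⊔preds=000  new=111  old=110  +wl: 

Least fixpoint reached:
  node 0: 000
  node 1: 000
  node 2: 111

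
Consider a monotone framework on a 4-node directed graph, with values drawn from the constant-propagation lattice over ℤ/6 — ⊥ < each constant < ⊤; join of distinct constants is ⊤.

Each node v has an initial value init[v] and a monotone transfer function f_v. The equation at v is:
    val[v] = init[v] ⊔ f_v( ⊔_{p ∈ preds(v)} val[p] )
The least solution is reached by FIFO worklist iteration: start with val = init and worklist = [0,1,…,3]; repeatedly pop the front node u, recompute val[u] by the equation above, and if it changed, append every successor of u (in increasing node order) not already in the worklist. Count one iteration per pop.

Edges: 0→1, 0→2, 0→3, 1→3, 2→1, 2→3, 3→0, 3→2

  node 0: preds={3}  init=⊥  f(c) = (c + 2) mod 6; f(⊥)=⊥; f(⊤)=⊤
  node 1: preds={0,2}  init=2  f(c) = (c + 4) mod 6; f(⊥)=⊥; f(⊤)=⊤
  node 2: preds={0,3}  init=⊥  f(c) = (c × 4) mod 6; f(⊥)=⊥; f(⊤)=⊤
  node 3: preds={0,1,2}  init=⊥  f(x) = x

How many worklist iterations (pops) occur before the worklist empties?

12

Trace (12 dequeues):
  [1] u=0 | in ⊥ | out ⊥ | ==
  [2] u=1 | in ⊥ | out 2 | ==
  [3] u=2 | in ⊥ | out ⊥ | ==
  [4] u=3 | in 2 | out 2 | prev ⊥ | push {0,2}
  [5] u=0 | in 2 | out 4 | prev ⊥ | push {1,3}
  [6] u=2 | in ⊤ | out ⊤ | prev ⊥ | push {}
  [7] u=1 | in ⊤ | out ⊤ | prev 2 | push {}
  [8] u=3 | in ⊤ | out ⊤ | prev 2 | push {0,2}
  [9] u=0 | in ⊤ | out ⊤ | prev 4 | push {1,3}
  [10] u=2 | in ⊤ | out ⊤ | ==
  [11] u=1 | in ⊤ | out ⊤ | ==
  [12] u=3 | in ⊤ | out ⊤ | ==

Converged values:
  [0] ⊤
  [1] ⊤
  [2] ⊤
  [3] ⊤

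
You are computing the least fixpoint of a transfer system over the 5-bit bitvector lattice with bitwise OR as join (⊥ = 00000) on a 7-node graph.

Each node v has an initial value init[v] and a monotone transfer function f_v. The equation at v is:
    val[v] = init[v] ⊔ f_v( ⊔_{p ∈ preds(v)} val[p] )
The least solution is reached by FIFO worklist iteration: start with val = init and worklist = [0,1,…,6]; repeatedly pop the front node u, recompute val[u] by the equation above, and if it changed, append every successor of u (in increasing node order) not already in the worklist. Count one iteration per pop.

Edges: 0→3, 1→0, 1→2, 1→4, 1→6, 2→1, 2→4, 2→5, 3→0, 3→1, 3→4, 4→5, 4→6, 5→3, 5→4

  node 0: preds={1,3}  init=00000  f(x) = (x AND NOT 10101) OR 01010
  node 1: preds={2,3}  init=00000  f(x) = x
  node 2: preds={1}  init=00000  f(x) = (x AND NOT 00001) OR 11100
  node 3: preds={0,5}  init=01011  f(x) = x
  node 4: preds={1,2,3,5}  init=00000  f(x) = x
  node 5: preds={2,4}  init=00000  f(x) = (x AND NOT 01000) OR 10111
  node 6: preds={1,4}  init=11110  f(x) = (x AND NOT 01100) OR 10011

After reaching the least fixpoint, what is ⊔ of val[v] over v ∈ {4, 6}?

Trace (15 dequeues):
  [1] u=0 | in 01011 | out 01010 | prev 00000 | push {}
  [2] u=1 | in 01011 | out 01011 | prev 00000 | push {0}
  [3] u=2 | in 01011 | out 11110 | prev 00000 | push {1}
  [4] u=3 | in 01010 | out 01011 | ==
  [5] u=4 | in 11111 | out 11111 | prev 00000 | push {}
  [6] u=5 | in 11111 | out 10111 | prev 00000 | push {3,4}
  [7] u=6 | in 11111 | out 11111 | prev 11110 | push {}
  [8] u=0 | in 01011 | out 01010 | ==
  [9] u=1 | in 11111 | out 11111 | prev 01011 | push {0,2,6}
  [10] u=3 | in 11111 | out 11111 | prev 01011 | push {1}
  [11] u=4 | in 11111 | out 11111 | ==
  [12] u=0 | in 11111 | out 01010 | ==
  [13] u=2 | in 11111 | out 11110 | ==
  [14] u=6 | in 11111 | out 11111 | ==
  [15] u=1 | in 11111 | out 11111 | ==

Converged values:
  [0] 01010
  [1] 11111
  [2] 11110
  [3] 11111
  [4] 11111
  [5] 10111
  [6] 11111

11111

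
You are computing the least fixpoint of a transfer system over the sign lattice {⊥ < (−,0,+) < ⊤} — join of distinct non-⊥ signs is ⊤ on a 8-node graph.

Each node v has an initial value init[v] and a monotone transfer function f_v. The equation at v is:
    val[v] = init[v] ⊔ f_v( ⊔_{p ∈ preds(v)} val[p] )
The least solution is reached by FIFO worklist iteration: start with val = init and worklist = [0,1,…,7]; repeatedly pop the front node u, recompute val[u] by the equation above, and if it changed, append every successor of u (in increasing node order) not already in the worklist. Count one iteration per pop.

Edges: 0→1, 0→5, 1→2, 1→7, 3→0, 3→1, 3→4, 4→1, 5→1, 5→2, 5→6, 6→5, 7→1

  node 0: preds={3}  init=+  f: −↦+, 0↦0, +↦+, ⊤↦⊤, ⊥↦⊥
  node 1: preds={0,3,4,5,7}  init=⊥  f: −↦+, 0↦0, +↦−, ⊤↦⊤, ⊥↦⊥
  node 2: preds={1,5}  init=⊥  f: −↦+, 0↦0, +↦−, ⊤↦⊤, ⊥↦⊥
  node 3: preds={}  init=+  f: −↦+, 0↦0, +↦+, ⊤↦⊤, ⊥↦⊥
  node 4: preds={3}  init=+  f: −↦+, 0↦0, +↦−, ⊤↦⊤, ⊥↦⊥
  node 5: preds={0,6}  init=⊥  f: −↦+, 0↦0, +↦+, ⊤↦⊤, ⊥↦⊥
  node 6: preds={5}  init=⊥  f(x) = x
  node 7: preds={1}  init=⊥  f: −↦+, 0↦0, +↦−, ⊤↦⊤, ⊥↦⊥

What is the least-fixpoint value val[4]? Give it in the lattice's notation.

⊤

Iteration log — 13 steps:
  step 1. node 0  ⊔preds=+  new=+  stable
  step 2. node 1  ⊔preds=+  new=−  old=⊥  +wl: 
  step 3. node 2  ⊔preds=−  new=+  old=⊥  +wl: 
  step 4. node 3  ⊔preds=⊥  new=+  stable
  step 5. node 4  ⊔preds=+  new=⊤  old=+  +wl: 1
  step 6. node 5  ⊔preds=+  new=+  old=⊥  +wl: 2
  step 7. node 6  ⊔preds=+  new=+  old=⊥  +wl: 5
  step 8. node 7  ⊔preds=−  new=+  old=⊥  +wl: 
  step 9. node 1  ⊔preds=⊤  new=⊤  old=−  +wl: 7
  step 10. node 2  ⊔preds=⊤  new=⊤  old=+  +wl: 
  step 11. node 5  ⊔preds=+  new=+  stable
  step 12. node 7  ⊔preds=⊤  new=⊤  old=+  +wl: 1
  step 13. node 1  ⊔preds=⊤  new=⊤  stable

Least fixpoint reached:
  node 0: +
  node 1: ⊤
  node 2: ⊤
  node 3: +
  node 4: ⊤
  node 5: +
  node 6: +
  node 7: ⊤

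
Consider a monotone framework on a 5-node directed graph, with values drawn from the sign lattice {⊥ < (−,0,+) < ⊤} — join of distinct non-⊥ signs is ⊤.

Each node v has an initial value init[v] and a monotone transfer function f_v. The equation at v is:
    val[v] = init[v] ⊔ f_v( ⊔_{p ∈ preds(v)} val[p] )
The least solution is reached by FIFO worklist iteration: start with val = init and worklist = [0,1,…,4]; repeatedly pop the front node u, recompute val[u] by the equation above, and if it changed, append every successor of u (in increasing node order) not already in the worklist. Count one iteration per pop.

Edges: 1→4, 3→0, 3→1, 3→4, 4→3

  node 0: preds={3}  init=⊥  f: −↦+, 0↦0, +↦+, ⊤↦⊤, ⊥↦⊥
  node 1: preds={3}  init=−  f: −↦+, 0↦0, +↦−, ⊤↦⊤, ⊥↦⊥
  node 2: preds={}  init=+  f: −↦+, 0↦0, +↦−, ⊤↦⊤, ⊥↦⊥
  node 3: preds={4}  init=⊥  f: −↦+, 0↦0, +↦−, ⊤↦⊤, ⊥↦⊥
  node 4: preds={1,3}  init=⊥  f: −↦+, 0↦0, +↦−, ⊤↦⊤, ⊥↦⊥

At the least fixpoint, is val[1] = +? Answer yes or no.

Trace (13 dequeues):
  [1] u=0 | in ⊥ | out ⊥ | ==
  [2] u=1 | in ⊥ | out − | ==
  [3] u=2 | in ⊥ | out + | ==
  [4] u=3 | in ⊥ | out ⊥ | ==
  [5] u=4 | in − | out + | prev ⊥ | push {3}
  [6] u=3 | in + | out − | prev ⊥ | push {0,1,4}
  [7] u=0 | in − | out + | prev ⊥ | push {}
  [8] u=1 | in − | out ⊤ | prev − | push {}
  [9] u=4 | in ⊤ | out ⊤ | prev + | push {3}
  [10] u=3 | in ⊤ | out ⊤ | prev − | push {0,1,4}
  [11] u=0 | in ⊤ | out ⊤ | prev + | push {}
  [12] u=1 | in ⊤ | out ⊤ | ==
  [13] u=4 | in ⊤ | out ⊤ | ==

Converged values:
  [0] ⊤
  [1] ⊤
  [2] +
  [3] ⊤
  [4] ⊤

no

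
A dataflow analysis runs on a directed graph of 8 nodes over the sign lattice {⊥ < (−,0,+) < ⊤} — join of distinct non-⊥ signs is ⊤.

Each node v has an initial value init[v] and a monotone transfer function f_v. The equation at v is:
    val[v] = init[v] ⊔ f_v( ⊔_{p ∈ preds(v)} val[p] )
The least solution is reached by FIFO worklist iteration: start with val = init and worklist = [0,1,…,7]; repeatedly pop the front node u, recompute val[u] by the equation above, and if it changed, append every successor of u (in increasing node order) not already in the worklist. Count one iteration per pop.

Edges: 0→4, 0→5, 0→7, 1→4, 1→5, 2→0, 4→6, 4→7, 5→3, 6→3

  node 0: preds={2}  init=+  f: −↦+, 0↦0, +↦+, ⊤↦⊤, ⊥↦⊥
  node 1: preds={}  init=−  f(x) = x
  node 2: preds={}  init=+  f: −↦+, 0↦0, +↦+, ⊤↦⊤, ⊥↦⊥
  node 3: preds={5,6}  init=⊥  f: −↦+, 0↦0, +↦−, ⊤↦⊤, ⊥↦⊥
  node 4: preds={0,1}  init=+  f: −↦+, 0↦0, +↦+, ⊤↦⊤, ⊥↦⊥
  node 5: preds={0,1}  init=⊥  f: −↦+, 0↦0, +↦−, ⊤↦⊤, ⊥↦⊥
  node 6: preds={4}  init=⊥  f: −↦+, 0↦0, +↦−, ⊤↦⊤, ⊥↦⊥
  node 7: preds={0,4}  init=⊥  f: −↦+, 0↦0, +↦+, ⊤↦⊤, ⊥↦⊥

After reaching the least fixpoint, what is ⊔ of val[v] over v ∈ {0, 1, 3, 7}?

⊤

Trace (9 dequeues):
  [1] u=0 | in + | out + | ==
  [2] u=1 | in ⊥ | out − | ==
  [3] u=2 | in ⊥ | out + | ==
  [4] u=3 | in ⊥ | out ⊥ | ==
  [5] u=4 | in ⊤ | out ⊤ | prev + | push {}
  [6] u=5 | in ⊤ | out ⊤ | prev ⊥ | push {3}
  [7] u=6 | in ⊤ | out ⊤ | prev ⊥ | push {}
  [8] u=7 | in ⊤ | out ⊤ | prev ⊥ | push {}
  [9] u=3 | in ⊤ | out ⊤ | prev ⊥ | push {}

Converged values:
  [0] +
  [1] −
  [2] +
  [3] ⊤
  [4] ⊤
  [5] ⊤
  [6] ⊤
  [7] ⊤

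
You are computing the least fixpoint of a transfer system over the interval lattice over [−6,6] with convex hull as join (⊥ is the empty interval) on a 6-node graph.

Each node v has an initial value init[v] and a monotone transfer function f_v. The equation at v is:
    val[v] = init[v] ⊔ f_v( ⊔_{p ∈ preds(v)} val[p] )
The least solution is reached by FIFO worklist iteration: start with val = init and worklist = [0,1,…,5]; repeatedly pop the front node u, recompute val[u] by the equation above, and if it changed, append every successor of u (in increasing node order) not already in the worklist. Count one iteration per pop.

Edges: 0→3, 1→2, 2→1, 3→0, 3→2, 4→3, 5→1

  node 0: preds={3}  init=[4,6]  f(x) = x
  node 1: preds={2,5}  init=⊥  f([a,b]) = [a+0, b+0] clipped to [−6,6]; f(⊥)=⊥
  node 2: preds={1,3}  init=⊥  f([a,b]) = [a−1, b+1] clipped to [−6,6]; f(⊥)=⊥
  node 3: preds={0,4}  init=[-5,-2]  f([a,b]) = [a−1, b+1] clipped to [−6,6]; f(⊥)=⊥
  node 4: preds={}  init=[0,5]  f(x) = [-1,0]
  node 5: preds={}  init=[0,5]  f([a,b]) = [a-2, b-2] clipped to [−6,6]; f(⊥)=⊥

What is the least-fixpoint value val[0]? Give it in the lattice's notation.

Worklist (10 pops):
  #1 pop 0: in=[-5,-2] → [-5,6] (was [4,6]); enqueue []
  #2 pop 1: in=[0,5] → [0,5] (was ⊥); enqueue []
  #3 pop 2: in=[-5,5] → [-6,6] (was ⊥); enqueue [1]
  #4 pop 3: in=[-5,6] → [-6,6] (was [-5,-2]); enqueue [0,2]
  #5 pop 4: in=⊥ → [-1,5] (was [0,5]); enqueue [3]
  #6 pop 5: in=⊥ → [0,5] (no change)
  #7 pop 1: in=[-6,6] → [-6,6] (was [0,5]); enqueue []
  #8 pop 0: in=[-6,6] → [-6,6] (was [-5,6]); enqueue []
  #9 pop 2: in=[-6,6] → [-6,6] (no change)
  #10 pop 3: in=[-6,6] → [-6,6] (no change)

Fixpoint:
  val[0] = [-6,6]
  val[1] = [-6,6]
  val[2] = [-6,6]
  val[3] = [-6,6]
  val[4] = [-1,5]
  val[5] = [0,5]

[-6,6]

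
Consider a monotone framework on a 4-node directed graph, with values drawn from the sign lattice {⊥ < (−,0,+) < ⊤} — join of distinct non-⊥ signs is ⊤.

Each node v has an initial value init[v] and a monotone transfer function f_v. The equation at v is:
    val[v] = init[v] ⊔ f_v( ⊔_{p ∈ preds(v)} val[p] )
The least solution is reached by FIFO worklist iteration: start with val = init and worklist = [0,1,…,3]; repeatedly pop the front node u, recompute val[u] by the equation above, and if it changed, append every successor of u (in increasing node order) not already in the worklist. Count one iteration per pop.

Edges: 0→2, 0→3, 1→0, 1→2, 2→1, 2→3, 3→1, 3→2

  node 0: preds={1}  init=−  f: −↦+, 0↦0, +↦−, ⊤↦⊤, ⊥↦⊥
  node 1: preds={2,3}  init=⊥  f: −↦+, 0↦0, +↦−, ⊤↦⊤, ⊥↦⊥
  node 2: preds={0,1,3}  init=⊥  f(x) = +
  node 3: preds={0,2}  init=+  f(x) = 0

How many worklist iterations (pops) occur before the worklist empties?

9

Iteration log — 9 steps:
  step 1. node 0  ⊔preds=⊥  new=−  stable
  step 2. node 1  ⊔preds=+  new=−  old=⊥  +wl: 0
  step 3. node 2  ⊔preds=⊤  new=+  old=⊥  +wl: 1
  step 4. node 3  ⊔preds=⊤  new=⊤  old=+  +wl: 2
  step 5. node 0  ⊔preds=−  new=⊤  old=−  +wl: 3
  step 6. node 1  ⊔preds=⊤  new=⊤  old=−  +wl: 0
  step 7. node 2  ⊔preds=⊤  new=+  stable
  step 8. node 3  ⊔preds=⊤  new=⊤  stable
  step 9. node 0  ⊔preds=⊤  new=⊤  stable

Least fixpoint reached:
  node 0: ⊤
  node 1: ⊤
  node 2: +
  node 3: ⊤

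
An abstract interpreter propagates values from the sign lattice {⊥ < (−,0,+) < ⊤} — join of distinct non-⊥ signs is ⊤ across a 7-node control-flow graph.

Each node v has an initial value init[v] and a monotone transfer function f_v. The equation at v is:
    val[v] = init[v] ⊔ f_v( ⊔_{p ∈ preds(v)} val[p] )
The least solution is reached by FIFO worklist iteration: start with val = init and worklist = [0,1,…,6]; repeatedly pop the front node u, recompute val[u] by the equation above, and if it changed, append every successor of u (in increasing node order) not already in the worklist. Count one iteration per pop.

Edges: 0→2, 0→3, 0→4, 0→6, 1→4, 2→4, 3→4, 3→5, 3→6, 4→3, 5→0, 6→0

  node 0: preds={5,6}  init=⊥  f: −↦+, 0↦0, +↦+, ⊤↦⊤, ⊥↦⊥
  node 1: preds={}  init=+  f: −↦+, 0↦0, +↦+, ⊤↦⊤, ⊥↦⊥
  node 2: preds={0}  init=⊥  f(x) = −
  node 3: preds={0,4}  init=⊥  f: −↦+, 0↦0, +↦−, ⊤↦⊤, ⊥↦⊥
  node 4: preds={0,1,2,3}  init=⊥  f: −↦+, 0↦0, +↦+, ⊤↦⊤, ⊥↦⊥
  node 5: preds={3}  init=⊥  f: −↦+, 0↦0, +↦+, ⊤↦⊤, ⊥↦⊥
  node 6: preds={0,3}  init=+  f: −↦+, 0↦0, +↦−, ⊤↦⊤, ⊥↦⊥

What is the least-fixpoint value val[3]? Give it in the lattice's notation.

Trace (15 dequeues):
  [1] u=0 | in + | out + | prev ⊥ | push {}
  [2] u=1 | in ⊥ | out + | ==
  [3] u=2 | in + | out − | prev ⊥ | push {}
  [4] u=3 | in + | out − | prev ⊥ | push {}
  [5] u=4 | in ⊤ | out ⊤ | prev ⊥ | push {3}
  [6] u=5 | in − | out + | prev ⊥ | push {0}
  [7] u=6 | in ⊤ | out ⊤ | prev + | push {}
  [8] u=3 | in ⊤ | out ⊤ | prev − | push {4,5,6}
  [9] u=0 | in ⊤ | out ⊤ | prev + | push {2,3}
  [10] u=4 | in ⊤ | out ⊤ | ==
  [11] u=5 | in ⊤ | out ⊤ | prev + | push {0}
  [12] u=6 | in ⊤ | out ⊤ | ==
  [13] u=2 | in ⊤ | out − | ==
  [14] u=3 | in ⊤ | out ⊤ | ==
  [15] u=0 | in ⊤ | out ⊤ | ==

Converged values:
  [0] ⊤
  [1] +
  [2] −
  [3] ⊤
  [4] ⊤
  [5] ⊤
  [6] ⊤

⊤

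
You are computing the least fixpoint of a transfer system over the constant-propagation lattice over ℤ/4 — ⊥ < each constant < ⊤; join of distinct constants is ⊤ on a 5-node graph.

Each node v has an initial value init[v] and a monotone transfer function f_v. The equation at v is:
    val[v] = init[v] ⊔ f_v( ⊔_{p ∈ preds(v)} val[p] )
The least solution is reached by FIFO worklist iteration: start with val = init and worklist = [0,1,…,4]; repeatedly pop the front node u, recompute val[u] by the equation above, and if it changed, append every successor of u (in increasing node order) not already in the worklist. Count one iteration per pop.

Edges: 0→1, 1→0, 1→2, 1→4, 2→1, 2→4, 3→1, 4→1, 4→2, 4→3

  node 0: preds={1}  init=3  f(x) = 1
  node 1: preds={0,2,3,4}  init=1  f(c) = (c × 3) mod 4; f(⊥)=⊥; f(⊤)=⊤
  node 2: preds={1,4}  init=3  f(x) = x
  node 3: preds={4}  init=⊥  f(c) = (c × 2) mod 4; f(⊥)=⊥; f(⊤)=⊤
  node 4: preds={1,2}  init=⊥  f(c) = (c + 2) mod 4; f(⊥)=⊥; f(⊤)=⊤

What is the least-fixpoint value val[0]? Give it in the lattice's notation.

⊤

Iteration log — 10 steps:
  step 1. node 0  ⊔preds=1  new=⊤  old=3  +wl: 
  step 2. node 1  ⊔preds=⊤  new=⊤  old=1  +wl: 0
  step 3. node 2  ⊔preds=⊤  new=⊤  old=3  +wl: 1
  step 4. node 3  ⊔preds=⊥  new=⊥  stable
  step 5. node 4  ⊔preds=⊤  new=⊤  old=⊥  +wl: 2,3
  step 6. node 0  ⊔preds=⊤  new=⊤  stable
  step 7. node 1  ⊔preds=⊤  new=⊤  stable
  step 8. node 2  ⊔preds=⊤  new=⊤  stable
  step 9. node 3  ⊔preds=⊤  new=⊤  old=⊥  +wl: 1
  step 10. node 1  ⊔preds=⊤  new=⊤  stable

Least fixpoint reached:
  node 0: ⊤
  node 1: ⊤
  node 2: ⊤
  node 3: ⊤
  node 4: ⊤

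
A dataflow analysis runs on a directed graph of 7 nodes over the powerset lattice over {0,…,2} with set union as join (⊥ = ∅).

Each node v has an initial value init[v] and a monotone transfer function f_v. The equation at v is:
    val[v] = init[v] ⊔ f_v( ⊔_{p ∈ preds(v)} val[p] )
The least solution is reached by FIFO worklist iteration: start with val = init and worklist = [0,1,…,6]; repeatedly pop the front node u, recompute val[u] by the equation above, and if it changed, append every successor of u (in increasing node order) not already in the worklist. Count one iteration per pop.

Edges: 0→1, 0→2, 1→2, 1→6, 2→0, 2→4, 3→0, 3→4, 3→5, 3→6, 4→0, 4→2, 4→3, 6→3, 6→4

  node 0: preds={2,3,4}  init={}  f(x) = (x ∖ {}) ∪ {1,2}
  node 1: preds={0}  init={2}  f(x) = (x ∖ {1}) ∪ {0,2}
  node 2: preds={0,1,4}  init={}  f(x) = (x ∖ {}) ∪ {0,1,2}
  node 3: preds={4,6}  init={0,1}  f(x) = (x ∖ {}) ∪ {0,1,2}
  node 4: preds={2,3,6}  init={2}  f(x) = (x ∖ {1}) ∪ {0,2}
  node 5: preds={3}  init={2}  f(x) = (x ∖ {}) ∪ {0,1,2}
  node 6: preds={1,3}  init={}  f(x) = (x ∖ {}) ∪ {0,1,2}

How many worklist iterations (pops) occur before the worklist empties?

11

Trace (11 dequeues):
  [1] u=0 | in {0,1,2} | out {0,1,2} | prev {} | push {}
  [2] u=1 | in {0,1,2} | out {0,2} | prev {2} | push {}
  [3] u=2 | in {0,1,2} | out {0,1,2} | prev {} | push {0}
  [4] u=3 | in {2} | out {0,1,2} | prev {0,1} | push {}
  [5] u=4 | in {0,1,2} | out {0,2} | prev {2} | push {2,3}
  [6] u=5 | in {0,1,2} | out {0,1,2} | prev {2} | push {}
  [7] u=6 | in {0,1,2} | out {0,1,2} | prev {} | push {4}
  [8] u=0 | in {0,1,2} | out {0,1,2} | ==
  [9] u=2 | in {0,1,2} | out {0,1,2} | ==
  [10] u=3 | in {0,1,2} | out {0,1,2} | ==
  [11] u=4 | in {0,1,2} | out {0,2} | ==

Converged values:
  [0] {0,1,2}
  [1] {0,2}
  [2] {0,1,2}
  [3] {0,1,2}
  [4] {0,2}
  [5] {0,1,2}
  [6] {0,1,2}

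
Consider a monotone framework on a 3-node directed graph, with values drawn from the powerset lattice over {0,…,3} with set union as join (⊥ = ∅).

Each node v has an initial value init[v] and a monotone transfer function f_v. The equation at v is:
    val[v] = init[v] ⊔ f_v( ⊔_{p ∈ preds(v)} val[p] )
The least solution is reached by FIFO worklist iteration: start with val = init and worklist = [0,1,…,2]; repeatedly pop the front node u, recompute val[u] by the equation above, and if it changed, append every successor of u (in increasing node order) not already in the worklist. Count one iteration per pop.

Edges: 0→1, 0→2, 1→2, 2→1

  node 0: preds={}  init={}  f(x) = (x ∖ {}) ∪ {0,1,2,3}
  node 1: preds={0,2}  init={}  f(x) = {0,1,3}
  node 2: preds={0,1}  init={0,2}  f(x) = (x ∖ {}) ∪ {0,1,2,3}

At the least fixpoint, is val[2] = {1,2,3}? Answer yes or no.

Iteration log — 4 steps:
  step 1. node 0  ⊔preds={}  new={0,1,2,3}  old={}  +wl: 
  step 2. node 1  ⊔preds={0,1,2,3}  new={0,1,3}  old={}  +wl: 
  step 3. node 2  ⊔preds={0,1,2,3}  new={0,1,2,3}  old={0,2}  +wl: 1
  step 4. node 1  ⊔preds={0,1,2,3}  new={0,1,3}  stable

Least fixpoint reached:
  node 0: {0,1,2,3}
  node 1: {0,1,3}
  node 2: {0,1,2,3}

no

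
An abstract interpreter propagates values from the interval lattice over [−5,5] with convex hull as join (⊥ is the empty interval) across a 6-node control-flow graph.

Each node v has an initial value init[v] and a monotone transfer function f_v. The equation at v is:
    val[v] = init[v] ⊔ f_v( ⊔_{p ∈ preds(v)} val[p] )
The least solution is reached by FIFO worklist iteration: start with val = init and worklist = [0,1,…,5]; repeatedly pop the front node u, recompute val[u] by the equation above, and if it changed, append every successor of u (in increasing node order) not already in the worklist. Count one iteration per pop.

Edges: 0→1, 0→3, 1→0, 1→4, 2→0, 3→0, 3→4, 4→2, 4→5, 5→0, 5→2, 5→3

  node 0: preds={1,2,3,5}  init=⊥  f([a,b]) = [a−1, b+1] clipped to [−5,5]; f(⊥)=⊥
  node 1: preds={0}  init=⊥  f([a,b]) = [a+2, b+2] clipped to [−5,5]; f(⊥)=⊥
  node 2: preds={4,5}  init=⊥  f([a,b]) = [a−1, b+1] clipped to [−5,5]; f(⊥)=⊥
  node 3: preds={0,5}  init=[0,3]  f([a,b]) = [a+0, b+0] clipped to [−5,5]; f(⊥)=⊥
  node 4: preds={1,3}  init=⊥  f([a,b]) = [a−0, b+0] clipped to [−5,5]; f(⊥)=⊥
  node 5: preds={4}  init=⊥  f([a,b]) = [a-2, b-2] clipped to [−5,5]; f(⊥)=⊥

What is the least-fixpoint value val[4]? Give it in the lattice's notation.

[-5,5]

Worklist (21 pops):
  #1 pop 0: in=[0,3] → [-1,4] (was ⊥); enqueue []
  #2 pop 1: in=[-1,4] → [1,5] (was ⊥); enqueue [0]
  #3 pop 2: in=⊥ → ⊥ (no change)
  #4 pop 3: in=[-1,4] → [-1,4] (was [0,3]); enqueue []
  #5 pop 4: in=[-1,5] → [-1,5] (was ⊥); enqueue [2]
  #6 pop 5: in=[-1,5] → [-3,3] (was ⊥); enqueue [3]
  #7 pop 0: in=[-3,5] → [-4,5] (was [-1,4]); enqueue [1]
  #8 pop 2: in=[-3,5] → [-4,5] (was ⊥); enqueue [0]
  #9 pop 3: in=[-4,5] → [-4,5] (was [-1,4]); enqueue [4]
  #10 pop 1: in=[-4,5] → [-2,5] (was [1,5]); enqueue []
  #11 pop 0: in=[-4,5] → [-5,5] (was [-4,5]); enqueue [1,3]
  #12 pop 4: in=[-4,5] → [-4,5] (was [-1,5]); enqueue [2,5]
  #13 pop 1: in=[-5,5] → [-3,5] (was [-2,5]); enqueue [0,4]
  #14 pop 3: in=[-5,5] → [-5,5] (was [-4,5]); enqueue []
  #15 pop 2: in=[-4,5] → [-5,5] (was [-4,5]); enqueue []
  #16 pop 5: in=[-4,5] → [-5,3] (was [-3,3]); enqueue [2,3]
  #17 pop 0: in=[-5,5] → [-5,5] (no change)
  #18 pop 4: in=[-5,5] → [-5,5] (was [-4,5]); enqueue [5]
  #19 pop 2: in=[-5,5] → [-5,5] (no change)
  #20 pop 3: in=[-5,5] → [-5,5] (no change)
  #21 pop 5: in=[-5,5] → [-5,3] (no change)

Fixpoint:
  val[0] = [-5,5]
  val[1] = [-3,5]
  val[2] = [-5,5]
  val[3] = [-5,5]
  val[4] = [-5,5]
  val[5] = [-5,3]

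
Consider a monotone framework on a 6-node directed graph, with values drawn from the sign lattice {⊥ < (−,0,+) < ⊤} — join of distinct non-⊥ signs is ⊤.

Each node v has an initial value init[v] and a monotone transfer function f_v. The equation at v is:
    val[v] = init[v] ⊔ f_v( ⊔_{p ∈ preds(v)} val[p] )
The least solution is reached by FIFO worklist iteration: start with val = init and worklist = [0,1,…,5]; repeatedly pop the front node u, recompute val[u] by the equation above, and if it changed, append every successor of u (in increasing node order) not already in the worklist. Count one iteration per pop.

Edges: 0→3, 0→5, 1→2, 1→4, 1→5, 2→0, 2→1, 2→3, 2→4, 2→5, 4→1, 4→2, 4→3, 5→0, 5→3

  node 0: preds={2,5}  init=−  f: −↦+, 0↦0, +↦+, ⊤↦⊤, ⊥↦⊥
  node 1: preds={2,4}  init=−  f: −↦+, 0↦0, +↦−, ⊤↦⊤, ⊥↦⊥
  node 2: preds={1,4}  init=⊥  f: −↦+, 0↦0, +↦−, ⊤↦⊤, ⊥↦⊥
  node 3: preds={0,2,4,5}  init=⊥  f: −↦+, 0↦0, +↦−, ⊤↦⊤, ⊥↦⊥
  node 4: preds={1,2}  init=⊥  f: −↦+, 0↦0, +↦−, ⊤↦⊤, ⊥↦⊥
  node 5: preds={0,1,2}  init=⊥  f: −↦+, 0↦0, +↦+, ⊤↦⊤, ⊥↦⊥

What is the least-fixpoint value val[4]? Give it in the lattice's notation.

⊤

Iteration log — 14 steps:
  step 1. node 0  ⊔preds=⊥  new=−  stable
  step 2. node 1  ⊔preds=⊥  new=−  stable
  step 3. node 2  ⊔preds=−  new=+  old=⊥  +wl: 0,1
  step 4. node 3  ⊔preds=⊤  new=⊤  old=⊥  +wl: 
  step 5. node 4  ⊔preds=⊤  new=⊤  old=⊥  +wl: 2,3
  step 6. node 5  ⊔preds=⊤  new=⊤  old=⊥  +wl: 
  step 7. node 0  ⊔preds=⊤  new=⊤  old=−  +wl: 5
  step 8. node 1  ⊔preds=⊤  new=⊤  old=−  +wl: 4
  step 9. node 2  ⊔preds=⊤  new=⊤  old=+  +wl: 0,1
  step 10. node 3  ⊔preds=⊤  new=⊤  stable
  step 11. node 5  ⊔preds=⊤  new=⊤  stable
  step 12. node 4  ⊔preds=⊤  new=⊤  stable
  step 13. node 0  ⊔preds=⊤  new=⊤  stable
  step 14. node 1  ⊔preds=⊤  new=⊤  stable

Least fixpoint reached:
  node 0: ⊤
  node 1: ⊤
  node 2: ⊤
  node 3: ⊤
  node 4: ⊤
  node 5: ⊤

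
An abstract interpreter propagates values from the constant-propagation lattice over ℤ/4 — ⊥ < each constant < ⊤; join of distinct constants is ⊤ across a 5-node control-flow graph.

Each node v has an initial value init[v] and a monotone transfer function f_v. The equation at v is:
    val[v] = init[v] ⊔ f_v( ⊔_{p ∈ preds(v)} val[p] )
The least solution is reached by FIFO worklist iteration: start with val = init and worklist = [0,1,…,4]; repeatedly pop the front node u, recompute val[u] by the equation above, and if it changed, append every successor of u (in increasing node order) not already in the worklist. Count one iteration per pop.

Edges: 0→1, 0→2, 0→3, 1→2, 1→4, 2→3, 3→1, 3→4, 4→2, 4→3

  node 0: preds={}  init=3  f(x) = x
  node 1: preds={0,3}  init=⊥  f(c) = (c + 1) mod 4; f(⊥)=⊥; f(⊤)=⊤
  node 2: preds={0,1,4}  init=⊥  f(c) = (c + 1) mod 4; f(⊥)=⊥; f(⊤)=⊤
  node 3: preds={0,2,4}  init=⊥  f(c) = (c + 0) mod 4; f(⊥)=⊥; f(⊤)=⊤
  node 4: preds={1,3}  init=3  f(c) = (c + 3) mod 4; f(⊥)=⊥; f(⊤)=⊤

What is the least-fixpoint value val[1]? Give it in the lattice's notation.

Iteration log — 9 steps:
  step 1. node 0  ⊔preds=⊥  new=3  stable
  step 2. node 1  ⊔preds=3  new=0  old=⊥  +wl: 
  step 3. node 2  ⊔preds=⊤  new=⊤  old=⊥  +wl: 
  step 4. node 3  ⊔preds=⊤  new=⊤  old=⊥  +wl: 1
  step 5. node 4  ⊔preds=⊤  new=⊤  old=3  +wl: 2,3
  step 6. node 1  ⊔preds=⊤  new=⊤  old=0  +wl: 4
  step 7. node 2  ⊔preds=⊤  new=⊤  stable
  step 8. node 3  ⊔preds=⊤  new=⊤  stable
  step 9. node 4  ⊔preds=⊤  new=⊤  stable

Least fixpoint reached:
  node 0: 3
  node 1: ⊤
  node 2: ⊤
  node 3: ⊤
  node 4: ⊤

⊤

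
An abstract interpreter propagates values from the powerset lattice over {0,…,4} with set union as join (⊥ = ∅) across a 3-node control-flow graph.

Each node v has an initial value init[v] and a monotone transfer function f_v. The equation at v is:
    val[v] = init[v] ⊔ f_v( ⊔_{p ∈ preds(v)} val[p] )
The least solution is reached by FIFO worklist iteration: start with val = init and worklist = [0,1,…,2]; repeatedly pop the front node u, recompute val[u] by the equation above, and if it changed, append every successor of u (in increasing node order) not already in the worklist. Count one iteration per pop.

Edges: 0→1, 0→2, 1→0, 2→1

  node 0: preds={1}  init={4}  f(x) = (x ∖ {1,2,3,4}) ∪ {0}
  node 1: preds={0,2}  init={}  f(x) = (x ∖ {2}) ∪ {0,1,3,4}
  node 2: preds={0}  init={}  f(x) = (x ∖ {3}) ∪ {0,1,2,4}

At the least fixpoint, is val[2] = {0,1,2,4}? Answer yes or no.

yes

Iteration log — 5 steps:
  step 1. node 0  ⊔preds={}  new={0,4}  old={4}  +wl: 
  step 2. node 1  ⊔preds={0,4}  new={0,1,3,4}  old={}  +wl: 0
  step 3. node 2  ⊔preds={0,4}  new={0,1,2,4}  old={}  +wl: 1
  step 4. node 0  ⊔preds={0,1,3,4}  new={0,4}  stable
  step 5. node 1  ⊔preds={0,1,2,4}  new={0,1,3,4}  stable

Least fixpoint reached:
  node 0: {0,4}
  node 1: {0,1,3,4}
  node 2: {0,1,2,4}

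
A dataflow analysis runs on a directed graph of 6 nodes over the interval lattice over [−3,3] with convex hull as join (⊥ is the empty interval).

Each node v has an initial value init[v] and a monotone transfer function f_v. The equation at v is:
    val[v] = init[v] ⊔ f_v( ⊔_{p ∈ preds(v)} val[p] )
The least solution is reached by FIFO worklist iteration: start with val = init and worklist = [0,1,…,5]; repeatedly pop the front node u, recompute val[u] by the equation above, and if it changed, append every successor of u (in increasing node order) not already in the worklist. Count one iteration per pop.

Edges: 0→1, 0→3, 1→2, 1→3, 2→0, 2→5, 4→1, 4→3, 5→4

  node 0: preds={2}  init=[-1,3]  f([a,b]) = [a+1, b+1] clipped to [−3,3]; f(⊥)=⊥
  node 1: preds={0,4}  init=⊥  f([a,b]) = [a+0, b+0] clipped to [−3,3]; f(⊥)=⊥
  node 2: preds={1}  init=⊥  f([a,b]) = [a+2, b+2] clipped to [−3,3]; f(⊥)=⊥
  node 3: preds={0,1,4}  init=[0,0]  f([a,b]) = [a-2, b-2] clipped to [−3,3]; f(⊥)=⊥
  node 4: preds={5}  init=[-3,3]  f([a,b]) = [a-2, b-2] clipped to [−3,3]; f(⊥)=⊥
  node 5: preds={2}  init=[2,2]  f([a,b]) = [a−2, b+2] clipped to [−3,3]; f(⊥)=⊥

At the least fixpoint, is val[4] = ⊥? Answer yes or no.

no

Trace (8 dequeues):
  [1] u=0 | in ⊥ | out [-1,3] | ==
  [2] u=1 | in [-3,3] | out [-3,3] | prev ⊥ | push {}
  [3] u=2 | in [-3,3] | out [-1,3] | prev ⊥ | push {0}
  [4] u=3 | in [-3,3] | out [-3,1] | prev [0,0] | push {}
  [5] u=4 | in [2,2] | out [-3,3] | ==
  [6] u=5 | in [-1,3] | out [-3,3] | prev [2,2] | push {4}
  [7] u=0 | in [-1,3] | out [-1,3] | ==
  [8] u=4 | in [-3,3] | out [-3,3] | ==

Converged values:
  [0] [-1,3]
  [1] [-3,3]
  [2] [-1,3]
  [3] [-3,1]
  [4] [-3,3]
  [5] [-3,3]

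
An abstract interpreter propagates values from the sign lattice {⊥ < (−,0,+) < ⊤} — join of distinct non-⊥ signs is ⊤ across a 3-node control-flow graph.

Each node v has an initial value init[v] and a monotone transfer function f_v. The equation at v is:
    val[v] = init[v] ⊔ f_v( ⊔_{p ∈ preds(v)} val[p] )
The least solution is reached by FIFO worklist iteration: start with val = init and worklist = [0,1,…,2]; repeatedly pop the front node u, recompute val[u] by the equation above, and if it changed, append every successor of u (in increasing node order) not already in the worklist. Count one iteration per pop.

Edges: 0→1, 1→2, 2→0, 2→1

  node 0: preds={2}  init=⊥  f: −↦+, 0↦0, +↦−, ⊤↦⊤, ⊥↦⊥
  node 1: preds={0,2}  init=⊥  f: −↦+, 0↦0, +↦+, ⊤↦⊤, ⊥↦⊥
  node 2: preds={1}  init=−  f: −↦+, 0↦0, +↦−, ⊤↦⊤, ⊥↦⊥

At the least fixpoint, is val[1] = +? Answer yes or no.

Iteration log — 5 steps:
  step 1. node 0  ⊔preds=−  new=+  old=⊥  +wl: 
  step 2. node 1  ⊔preds=⊤  new=⊤  old=⊥  +wl: 
  step 3. node 2  ⊔preds=⊤  new=⊤  old=−  +wl: 0,1
  step 4. node 0  ⊔preds=⊤  new=⊤  old=+  +wl: 
  step 5. node 1  ⊔preds=⊤  new=⊤  stable

Least fixpoint reached:
  node 0: ⊤
  node 1: ⊤
  node 2: ⊤

no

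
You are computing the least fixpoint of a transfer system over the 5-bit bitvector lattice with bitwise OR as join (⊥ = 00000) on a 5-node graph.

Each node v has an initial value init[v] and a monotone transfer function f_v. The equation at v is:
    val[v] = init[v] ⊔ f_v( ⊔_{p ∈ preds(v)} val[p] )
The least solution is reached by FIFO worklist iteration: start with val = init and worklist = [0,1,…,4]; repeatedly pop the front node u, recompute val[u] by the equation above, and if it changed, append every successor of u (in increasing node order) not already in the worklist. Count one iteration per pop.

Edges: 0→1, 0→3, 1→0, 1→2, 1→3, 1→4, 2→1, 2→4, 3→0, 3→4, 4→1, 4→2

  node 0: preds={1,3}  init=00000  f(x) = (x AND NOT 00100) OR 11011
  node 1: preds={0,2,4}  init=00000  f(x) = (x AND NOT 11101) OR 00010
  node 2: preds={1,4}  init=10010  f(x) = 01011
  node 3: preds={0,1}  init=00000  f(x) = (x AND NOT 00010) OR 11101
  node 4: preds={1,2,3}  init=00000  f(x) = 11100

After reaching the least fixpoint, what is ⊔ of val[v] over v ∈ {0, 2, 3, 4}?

Iteration log — 8 steps:
  step 1. node 0  ⊔preds=00000  new=11011  old=00000  +wl: 
  step 2. node 1  ⊔preds=11011  new=00010  old=00000  +wl: 0
  step 3. node 2  ⊔preds=00010  new=11011  old=10010  +wl: 1
  step 4. node 3  ⊔preds=11011  new=11101  old=00000  +wl: 
  step 5. node 4  ⊔preds=11111  new=11100  old=00000  +wl: 2
  step 6. node 0  ⊔preds=11111  new=11011  stable
  step 7. node 1  ⊔preds=11111  new=00010  stable
  step 8. node 2  ⊔preds=11110  new=11011  stable

Least fixpoint reached:
  node 0: 11011
  node 1: 00010
  node 2: 11011
  node 3: 11101
  node 4: 11100

11111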